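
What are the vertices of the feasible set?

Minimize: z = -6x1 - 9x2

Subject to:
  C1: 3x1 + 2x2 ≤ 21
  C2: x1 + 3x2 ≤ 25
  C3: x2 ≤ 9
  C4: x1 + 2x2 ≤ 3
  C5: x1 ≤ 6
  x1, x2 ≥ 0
Each vertex is the intersection of two constraint boundaries that also satisfies all remaining constraints:
  x1 = 0 and x2 = 0 → (0, 0)
  x1 + 2x2 = 3 and x2 = 0 → (3, 0)
  x1 + 2x2 = 3 and x1 = 0 → (0, 1.5)

Vertices: (0, 0), (3, 0), (0, 1.5)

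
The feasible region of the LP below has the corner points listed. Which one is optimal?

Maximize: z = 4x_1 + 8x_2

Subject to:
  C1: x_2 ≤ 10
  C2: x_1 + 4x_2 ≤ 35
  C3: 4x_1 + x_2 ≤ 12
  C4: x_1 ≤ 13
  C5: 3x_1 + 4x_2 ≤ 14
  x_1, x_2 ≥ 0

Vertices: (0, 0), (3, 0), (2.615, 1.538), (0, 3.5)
Evaluating z = 4x_1 + 8x_2 at each vertex:
  (0, 0): z = 0
  (3, 0): z = 12
  (2.615, 1.538): z = 22.77
  (0, 3.5): z = 28

The largest value is z = 28, attained at (0, 3.5).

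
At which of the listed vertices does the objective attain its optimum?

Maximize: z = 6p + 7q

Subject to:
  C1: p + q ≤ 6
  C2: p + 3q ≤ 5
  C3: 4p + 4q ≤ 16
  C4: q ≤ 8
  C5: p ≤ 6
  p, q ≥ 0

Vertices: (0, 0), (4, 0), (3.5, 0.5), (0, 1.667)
Evaluating z = 6p + 7q at each vertex:
  (0, 0): z = 0
  (4, 0): z = 24
  (3.5, 0.5): z = 24.5
  (0, 1.667): z = 11.67

The largest value is z = 24.5, attained at (3.5, 0.5).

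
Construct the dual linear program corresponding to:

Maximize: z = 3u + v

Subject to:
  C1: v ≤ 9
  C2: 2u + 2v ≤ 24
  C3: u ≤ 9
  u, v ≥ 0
Minimize: z = 9y1 + 24y2 + 9y3

Subject to:
  C1: -2y2 - y3 ≤ -3
  C2: -y1 - 2y2 ≤ -1
  y1, y2, y3 ≥ 0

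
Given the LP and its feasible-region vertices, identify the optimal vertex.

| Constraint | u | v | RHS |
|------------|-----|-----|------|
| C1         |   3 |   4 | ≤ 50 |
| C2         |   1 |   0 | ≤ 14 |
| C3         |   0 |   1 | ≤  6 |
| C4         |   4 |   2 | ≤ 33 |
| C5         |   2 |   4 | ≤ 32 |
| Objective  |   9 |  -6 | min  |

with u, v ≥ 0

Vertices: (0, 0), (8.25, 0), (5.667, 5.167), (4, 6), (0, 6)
Evaluating z = 9u - 6v at each vertex:
  (0, 0): z = 0
  (8.25, 0): z = 74.25
  (5.667, 5.167): z = 20
  (4, 6): z = 0
  (0, 6): z = -36

The smallest value is z = -36, attained at (0, 6).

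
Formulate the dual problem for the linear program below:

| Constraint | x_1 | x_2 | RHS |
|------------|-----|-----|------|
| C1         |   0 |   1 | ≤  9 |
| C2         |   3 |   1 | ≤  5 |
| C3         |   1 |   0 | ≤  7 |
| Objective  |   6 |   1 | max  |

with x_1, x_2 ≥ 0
Minimize: z = 9y1 + 5y2 + 7y3

Subject to:
  C1: -3y2 - y3 ≤ -6
  C2: -y1 - y2 ≤ -1
  y1, y2, y3 ≥ 0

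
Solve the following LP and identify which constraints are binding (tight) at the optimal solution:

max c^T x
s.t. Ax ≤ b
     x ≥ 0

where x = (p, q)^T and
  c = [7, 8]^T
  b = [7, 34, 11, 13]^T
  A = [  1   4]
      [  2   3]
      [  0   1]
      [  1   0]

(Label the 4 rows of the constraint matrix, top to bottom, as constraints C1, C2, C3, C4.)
Optimal: p = 7, q = 0
Binding: C1, q ≥ 0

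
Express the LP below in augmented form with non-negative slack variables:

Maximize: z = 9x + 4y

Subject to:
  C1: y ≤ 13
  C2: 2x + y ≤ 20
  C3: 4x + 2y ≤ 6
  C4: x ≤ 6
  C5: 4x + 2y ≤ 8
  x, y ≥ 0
max z = 9x + 4y

s.t.
  y + s1 = 13
  2x + y + s2 = 20
  4x + 2y + s3 = 6
  x + s4 = 6
  4x + 2y + s5 = 8
  x, y, s1, s2, s3, s4, s5 ≥ 0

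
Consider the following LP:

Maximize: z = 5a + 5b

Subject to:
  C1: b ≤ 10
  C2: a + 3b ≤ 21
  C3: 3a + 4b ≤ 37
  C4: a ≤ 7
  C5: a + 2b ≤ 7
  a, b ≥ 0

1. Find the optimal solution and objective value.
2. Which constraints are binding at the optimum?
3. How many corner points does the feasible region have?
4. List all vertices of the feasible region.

1. a = 7, b = 0, z = 35
2. C4, C5, b ≥ 0
3. 3
4. (0, 0), (7, 0), (0, 3.5)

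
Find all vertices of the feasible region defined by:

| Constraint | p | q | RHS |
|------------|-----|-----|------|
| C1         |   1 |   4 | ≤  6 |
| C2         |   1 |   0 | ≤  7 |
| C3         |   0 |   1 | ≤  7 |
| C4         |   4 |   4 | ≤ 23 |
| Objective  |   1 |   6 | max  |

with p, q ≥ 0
Each vertex is the intersection of two constraint boundaries that also satisfies all remaining constraints:
  p = 0 and q = 0 → (0, 0)
  4p + 4q = 23 and q = 0 → (5.75, 0)
  p + 4q = 6 and 4p + 4q = 23 → (5.667, 0.08333)
  p + 4q = 6 and p = 0 → (0, 1.5)

Vertices: (0, 0), (5.75, 0), (5.667, 0.08333), (0, 1.5)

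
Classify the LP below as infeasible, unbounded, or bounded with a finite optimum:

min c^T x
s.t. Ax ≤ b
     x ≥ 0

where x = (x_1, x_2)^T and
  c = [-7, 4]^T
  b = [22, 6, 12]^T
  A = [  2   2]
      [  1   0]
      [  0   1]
The point (6, 0) satisfies every constraint, so the LP is feasible; the constraints give x_1 ≤ 6 and x_2 ≤ 12, which with x_1, x_2 ≥ 0 keep the feasible region inside a bounded box. A feasible, bounded LP attains a finite optimum at a vertex.

Bounded optimum: z* = -42 at (6, 0).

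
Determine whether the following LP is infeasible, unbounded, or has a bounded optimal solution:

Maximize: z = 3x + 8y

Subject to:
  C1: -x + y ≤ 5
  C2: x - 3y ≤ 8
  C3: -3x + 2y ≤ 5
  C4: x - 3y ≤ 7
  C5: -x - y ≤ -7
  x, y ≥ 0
Feasible point: (2, 5) satisfies every constraint, so the LP is feasible.
Direction d = (1, 1): for each constraint row a, a·d ≤ 0 —
  (-1)(1) + (1)(1) = 0 ≤ 0
  (1)(1) + (-3)(1) = -2 ≤ 0
  (-3)(1) + (2)(1) = -1 ≤ 0
  (1)(1) + (-3)(1) = -2 ≤ 0
  (-1)(1) + (-1)(1) = -2 ≤ 0
and d ≥ 0, so (2, 5) + t·d stays feasible for every t ≥ 0. Along this ray z = 3x + 8y changes by 11 per unit t, so z → +∞.

The LP is unbounded; z can be made arbitrarily large.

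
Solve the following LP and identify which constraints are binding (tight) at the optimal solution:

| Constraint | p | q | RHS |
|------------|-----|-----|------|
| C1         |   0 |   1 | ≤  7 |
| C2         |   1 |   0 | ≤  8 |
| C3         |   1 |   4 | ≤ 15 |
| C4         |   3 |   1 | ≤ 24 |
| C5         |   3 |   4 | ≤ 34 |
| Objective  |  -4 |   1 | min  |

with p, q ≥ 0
Optimal: p = 8, q = 0
Slack at optimum:
  C1: slack = 7
  C2: slack = 0 (binding)
  C3: slack = 7
  C4: slack = 0 (binding)
  C5: slack = 10
  p ≥ 0: p = 8
  q ≥ 0: q = 0 (binding)
Binding constraints: C2, C4, q ≥ 0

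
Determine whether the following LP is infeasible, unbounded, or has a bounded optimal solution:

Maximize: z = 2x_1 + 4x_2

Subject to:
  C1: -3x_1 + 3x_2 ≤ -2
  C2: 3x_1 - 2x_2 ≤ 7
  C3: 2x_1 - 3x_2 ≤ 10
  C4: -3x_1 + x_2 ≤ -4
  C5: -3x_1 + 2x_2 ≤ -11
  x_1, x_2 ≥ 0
C2 requires 3x_1 - 2x_2 ≤ 7, while C5 (-3x_1 + 2x_2 ≤ -11) is equivalent to 3x_1 - 2x_2 ≥ 11. Together they would need 11 ≤ 3x_1 - 2x_2 ≤ 7, which is impossible since 11 > 7. No point satisfies all constraints.

Infeasible: no point satisfies all constraints simultaneously.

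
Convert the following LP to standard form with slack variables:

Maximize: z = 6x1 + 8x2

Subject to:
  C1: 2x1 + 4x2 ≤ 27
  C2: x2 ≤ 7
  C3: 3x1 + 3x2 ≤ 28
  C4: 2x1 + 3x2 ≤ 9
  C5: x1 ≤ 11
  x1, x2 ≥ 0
max z = 6x1 + 8x2

s.t.
  2x1 + 4x2 + s1 = 27
  x2 + s2 = 7
  3x1 + 3x2 + s3 = 28
  2x1 + 3x2 + s4 = 9
  x1 + s5 = 11
  x1, x2, s1, s2, s3, s4, s5 ≥ 0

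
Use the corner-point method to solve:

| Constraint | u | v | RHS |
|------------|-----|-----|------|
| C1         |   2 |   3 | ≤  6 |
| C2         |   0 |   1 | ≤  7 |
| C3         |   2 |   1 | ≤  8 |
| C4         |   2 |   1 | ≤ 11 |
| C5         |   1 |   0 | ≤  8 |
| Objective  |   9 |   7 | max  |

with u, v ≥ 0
Each vertex is the intersection of two constraint boundaries that also satisfies all remaining constraints:
  u = 0 and v = 0 → (0, 0)
  2u + 3v = 6 and v = 0 → (3, 0)
  2u + 3v = 6 and u = 0 → (0, 2)

Evaluating z = 9u + 7v at each vertex:
  (0, 0): z = 0
  (3, 0): z = 27
  (0, 2): z = 14

The maximum is at (3, 0) with z = 27.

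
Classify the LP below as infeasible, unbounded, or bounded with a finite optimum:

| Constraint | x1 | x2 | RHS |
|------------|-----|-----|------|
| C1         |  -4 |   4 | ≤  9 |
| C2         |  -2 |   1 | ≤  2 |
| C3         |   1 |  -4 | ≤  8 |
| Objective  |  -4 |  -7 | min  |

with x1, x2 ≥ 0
Feasible point: (0, 0) satisfies every constraint, so the LP is feasible.
Direction d = (1, 1): for each constraint row a, a·d ≤ 0 —
  (-4)(1) + (4)(1) = 0 ≤ 0
  (-2)(1) + (1)(1) = -1 ≤ 0
  (1)(1) + (-4)(1) = -3 ≤ 0
and d ≥ 0, so (0, 0) + t·d stays feasible for every t ≥ 0. Along this ray z = -4x1 - 7x2 changes by -11 per unit t, so z → −∞.

Unbounded — the objective can decrease without bound over the feasible region.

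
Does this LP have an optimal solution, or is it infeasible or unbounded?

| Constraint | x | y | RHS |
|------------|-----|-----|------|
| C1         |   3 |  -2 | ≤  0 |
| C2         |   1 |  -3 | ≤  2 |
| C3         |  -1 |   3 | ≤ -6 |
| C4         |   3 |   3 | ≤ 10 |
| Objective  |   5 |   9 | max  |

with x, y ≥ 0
C2 requires x - 3y ≤ 2, while C3 (-x + 3y ≤ -6) is equivalent to x - 3y ≥ 6. Together they would need 6 ≤ x - 3y ≤ 2, which is impossible since 6 > 2. No point satisfies all constraints.

The feasible region is empty; the LP is infeasible.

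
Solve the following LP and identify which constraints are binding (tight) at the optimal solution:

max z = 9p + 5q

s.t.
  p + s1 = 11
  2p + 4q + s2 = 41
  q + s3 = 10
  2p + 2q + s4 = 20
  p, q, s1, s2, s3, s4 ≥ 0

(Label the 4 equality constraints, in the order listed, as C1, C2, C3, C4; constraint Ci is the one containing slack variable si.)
Optimal: p = 10, q = 0
Slack at optimum:
  C1: slack = 1
  C2: slack = 21
  C3: slack = 10
  C4: slack = 0 (binding)
  p ≥ 0: p = 10
  q ≥ 0: q = 0 (binding)
Binding constraints: C4, q ≥ 0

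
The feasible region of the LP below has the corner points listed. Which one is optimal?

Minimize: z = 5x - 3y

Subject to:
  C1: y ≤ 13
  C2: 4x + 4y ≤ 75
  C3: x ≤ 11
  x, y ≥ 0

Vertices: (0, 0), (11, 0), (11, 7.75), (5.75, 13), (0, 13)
(0, 13) with z = -39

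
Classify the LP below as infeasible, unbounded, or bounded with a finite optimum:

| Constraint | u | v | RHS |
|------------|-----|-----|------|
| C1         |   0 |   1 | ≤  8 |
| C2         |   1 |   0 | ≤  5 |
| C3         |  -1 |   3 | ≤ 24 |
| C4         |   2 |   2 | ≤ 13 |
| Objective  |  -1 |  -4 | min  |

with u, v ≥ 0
The point (0, 6.5) satisfies every constraint, so the LP is feasible; the constraints give u ≤ 5 and v ≤ 8, which with u, v ≥ 0 keep the feasible region inside a bounded box. A feasible, bounded LP attains a finite optimum at a vertex.

Evaluating z = -u - 4v at each vertex:
  (0, 0): z = 0
  (5, 0): z = -5
  (5, 1.5): z = -11
  (0, 6.5): z = -26

The LP has an optimal solution: (0, 6.5) with z = -26.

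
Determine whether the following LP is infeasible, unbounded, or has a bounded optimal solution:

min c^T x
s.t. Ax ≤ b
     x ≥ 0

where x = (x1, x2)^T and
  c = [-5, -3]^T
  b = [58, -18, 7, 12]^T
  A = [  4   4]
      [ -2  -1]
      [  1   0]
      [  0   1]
The point (7, 7.5) satisfies every constraint, so the LP is feasible; the constraints give x1 ≤ 7 and x2 ≤ 12, which with x1, x2 ≥ 0 keep the feasible region inside a bounded box. A feasible, bounded LP attains a finite optimum at a vertex.

Evaluating z = -5x1 - 3x2 at each vertex:
  (7, 4): z = -47
  (7, 7.5): z = -57.5
  (3.5, 11): z = -50.5

The LP has an optimal solution: (7, 7.5) with z = -57.5.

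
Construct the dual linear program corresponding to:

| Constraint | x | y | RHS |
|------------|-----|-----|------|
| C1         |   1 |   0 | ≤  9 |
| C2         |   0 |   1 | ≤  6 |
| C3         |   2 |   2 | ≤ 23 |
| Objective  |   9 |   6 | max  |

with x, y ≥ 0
Minimize: z = 9y1 + 6y2 + 23y3

Subject to:
  C1: -y1 - 2y3 ≤ -9
  C2: -y2 - 2y3 ≤ -6
  y1, y2, y3 ≥ 0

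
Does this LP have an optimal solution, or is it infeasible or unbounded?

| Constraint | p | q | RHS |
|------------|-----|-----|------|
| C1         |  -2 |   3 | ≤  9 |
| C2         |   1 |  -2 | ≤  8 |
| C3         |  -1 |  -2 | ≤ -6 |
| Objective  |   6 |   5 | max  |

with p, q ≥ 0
Feasible point: (0, 3) satisfies every constraint, so the LP is feasible.
Direction d = (3, 2): for each constraint row a, a·d ≤ 0 —
  (-2)(3) + (3)(2) = 0 ≤ 0
  (1)(3) + (-2)(2) = -1 ≤ 0
  (-1)(3) + (-2)(2) = -7 ≤ 0
and d ≥ 0, so (0, 3) + t·d stays feasible for every t ≥ 0. Along this ray z = 6p + 5q changes by 28 per unit t, so z → +∞.

The LP is unbounded; z can be made arbitrarily large.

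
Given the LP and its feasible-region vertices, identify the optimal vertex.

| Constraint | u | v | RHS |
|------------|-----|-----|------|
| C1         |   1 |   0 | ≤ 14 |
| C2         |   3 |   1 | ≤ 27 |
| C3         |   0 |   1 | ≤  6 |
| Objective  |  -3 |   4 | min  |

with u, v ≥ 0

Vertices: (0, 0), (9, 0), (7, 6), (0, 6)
(9, 0) with z = -27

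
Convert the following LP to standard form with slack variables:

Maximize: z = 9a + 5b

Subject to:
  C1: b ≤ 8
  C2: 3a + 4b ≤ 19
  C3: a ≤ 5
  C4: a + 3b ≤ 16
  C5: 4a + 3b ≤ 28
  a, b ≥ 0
max z = 9a + 5b

s.t.
  b + s1 = 8
  3a + 4b + s2 = 19
  a + s3 = 5
  a + 3b + s4 = 16
  4a + 3b + s5 = 28
  a, b, s1, s2, s3, s4, s5 ≥ 0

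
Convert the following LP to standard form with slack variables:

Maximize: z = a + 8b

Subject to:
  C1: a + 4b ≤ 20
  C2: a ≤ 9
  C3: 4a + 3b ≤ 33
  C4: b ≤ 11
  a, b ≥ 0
max z = a + 8b

s.t.
  a + 4b + s1 = 20
  a + s2 = 9
  4a + 3b + s3 = 33
  b + s4 = 11
  a, b, s1, s2, s3, s4 ≥ 0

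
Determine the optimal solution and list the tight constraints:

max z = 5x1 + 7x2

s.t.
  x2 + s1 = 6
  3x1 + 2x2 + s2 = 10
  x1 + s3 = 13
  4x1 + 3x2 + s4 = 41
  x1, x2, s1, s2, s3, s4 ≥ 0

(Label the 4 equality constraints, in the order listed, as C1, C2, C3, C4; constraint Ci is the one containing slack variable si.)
Optimal: x1 = 0, x2 = 5
Binding: C2, x1 ≥ 0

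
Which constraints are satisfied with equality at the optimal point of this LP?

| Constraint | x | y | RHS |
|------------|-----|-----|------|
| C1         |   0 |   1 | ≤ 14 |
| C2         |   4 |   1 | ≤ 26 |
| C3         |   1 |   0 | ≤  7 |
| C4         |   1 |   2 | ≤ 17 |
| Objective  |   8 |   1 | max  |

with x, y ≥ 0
Optimal: x = 6.5, y = 0
Binding: C2, y ≥ 0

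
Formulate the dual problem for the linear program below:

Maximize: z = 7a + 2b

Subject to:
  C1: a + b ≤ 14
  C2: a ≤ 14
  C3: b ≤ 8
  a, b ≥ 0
Minimize: z = 14y1 + 14y2 + 8y3

Subject to:
  C1: -y1 - y2 ≤ -7
  C2: -y1 - y3 ≤ -2
  y1, y2, y3 ≥ 0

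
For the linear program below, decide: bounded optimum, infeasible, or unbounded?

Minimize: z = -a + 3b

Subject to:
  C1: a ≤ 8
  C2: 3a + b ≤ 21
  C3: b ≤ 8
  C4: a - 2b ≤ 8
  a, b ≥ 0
The point (7, 0) satisfies every constraint, so the LP is feasible; the constraints give a ≤ 8 and b ≤ 8, which with a, b ≥ 0 keep the feasible region inside a bounded box. A feasible, bounded LP attains a finite optimum at a vertex.

Evaluating z = -a + 3b at each vertex:
  (0, 0): z = 0
  (7, 0): z = -7
  (4.333, 8): z = 19.67
  (0, 8): z = 24

The LP has an optimal solution: (7, 0) with z = -7.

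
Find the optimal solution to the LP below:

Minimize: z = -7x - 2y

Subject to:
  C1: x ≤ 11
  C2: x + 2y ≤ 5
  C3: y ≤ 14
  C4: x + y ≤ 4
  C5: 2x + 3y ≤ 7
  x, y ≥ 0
Each vertex is the intersection of two constraint boundaries that also satisfies all remaining constraints:
  x = 0 and y = 0 → (0, 0)
  2x + 3y = 7 and y = 0 → (3.5, 0)
  2x + 3y = 7 and x = 0 → (0, 2.333)

Evaluating z = -7x - 2y at each vertex:
  (0, 0): z = 0
  (3.5, 0): z = -24.5
  (0, 2.333): z = -4.667

The minimum is at (3.5, 0) with z = -24.5.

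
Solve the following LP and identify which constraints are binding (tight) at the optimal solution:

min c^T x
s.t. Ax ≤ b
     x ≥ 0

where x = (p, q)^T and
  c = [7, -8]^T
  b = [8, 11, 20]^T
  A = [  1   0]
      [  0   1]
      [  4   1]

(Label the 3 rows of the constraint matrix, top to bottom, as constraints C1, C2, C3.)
Optimal: p = 0, q = 11
Slack at optimum:
  C1: slack = 8
  C2: slack = 0 (binding)
  C3: slack = 9
  p ≥ 0: p = 0 (binding)
  q ≥ 0: q = 11
Binding constraints: C2, p ≥ 0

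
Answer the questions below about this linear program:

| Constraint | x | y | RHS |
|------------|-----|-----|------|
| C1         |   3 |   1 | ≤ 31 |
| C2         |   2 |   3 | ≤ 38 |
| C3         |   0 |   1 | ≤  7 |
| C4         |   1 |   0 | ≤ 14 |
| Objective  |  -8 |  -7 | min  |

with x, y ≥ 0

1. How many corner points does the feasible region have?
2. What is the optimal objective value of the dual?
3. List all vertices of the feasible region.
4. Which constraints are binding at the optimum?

1. 4
2. -113 (by strong duality, equal to the primal optimum)
3. (0, 0), (10.33, 0), (8, 7), (0, 7)
4. C1, C3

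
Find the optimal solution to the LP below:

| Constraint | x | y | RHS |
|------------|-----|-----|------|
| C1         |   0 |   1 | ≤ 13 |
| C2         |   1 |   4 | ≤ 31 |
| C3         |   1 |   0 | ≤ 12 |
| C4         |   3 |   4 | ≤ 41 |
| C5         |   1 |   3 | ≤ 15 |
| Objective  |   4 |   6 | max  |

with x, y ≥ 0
Each vertex is the intersection of two constraint boundaries that also satisfies all remaining constraints:
  x = 0 and y = 0 → (0, 0)
  x = 12 and y = 0 → (12, 0)
  x = 12 and x + 3y = 15 → (12, 1)
  x + 3y = 15 and x = 0 → (0, 5)

Evaluating z = 4x + 6y at each vertex:
  (0, 0): z = 0
  (12, 0): z = 48
  (12, 1): z = 54
  (0, 5): z = 30

The maximum is at (12, 1) with z = 54.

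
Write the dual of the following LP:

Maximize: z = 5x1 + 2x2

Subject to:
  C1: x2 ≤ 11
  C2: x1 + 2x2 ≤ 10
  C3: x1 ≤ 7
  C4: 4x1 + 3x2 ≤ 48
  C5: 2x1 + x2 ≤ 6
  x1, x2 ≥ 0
Minimize: z = 11y1 + 10y2 + 7y3 + 48y4 + 6y5

Subject to:
  C1: -y2 - y3 - 4y4 - 2y5 ≤ -5
  C2: -y1 - 2y2 - 3y4 - y5 ≤ -2
  y1, y2, y3, y4, y5 ≥ 0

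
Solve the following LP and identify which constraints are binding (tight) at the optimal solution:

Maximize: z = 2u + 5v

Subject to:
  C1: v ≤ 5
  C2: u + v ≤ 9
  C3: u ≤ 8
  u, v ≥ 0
Optimal: u = 4, v = 5
Binding: C1, C2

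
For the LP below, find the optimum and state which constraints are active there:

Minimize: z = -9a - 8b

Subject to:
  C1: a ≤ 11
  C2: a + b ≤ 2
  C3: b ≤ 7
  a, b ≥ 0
Optimal: a = 2, b = 0
Binding: C2, b ≥ 0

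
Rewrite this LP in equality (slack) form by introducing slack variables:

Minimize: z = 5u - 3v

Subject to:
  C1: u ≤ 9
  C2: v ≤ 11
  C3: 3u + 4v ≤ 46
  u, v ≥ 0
min z = 5u - 3v

s.t.
  u + s1 = 9
  v + s2 = 11
  3u + 4v + s3 = 46
  u, v, s1, s2, s3 ≥ 0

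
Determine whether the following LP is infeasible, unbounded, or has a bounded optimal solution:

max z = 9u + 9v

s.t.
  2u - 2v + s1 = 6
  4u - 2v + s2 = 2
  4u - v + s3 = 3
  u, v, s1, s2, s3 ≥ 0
Feasible point: (0, 0) satisfies every constraint, so the LP is feasible.
Direction d = (0, 1): for each constraint row a, a·d ≤ 0 —
  (2)(0) + (-2)(1) = -2 ≤ 0
  (4)(0) + (-2)(1) = -2 ≤ 0
  (4)(0) + (-1)(1) = -1 ≤ 0
and d ≥ 0, so (0, 0) + t·d stays feasible for every t ≥ 0. Along this ray z = 9u + 9v changes by 9 per unit t, so z → +∞.

Unbounded — the objective can increase without bound over the feasible region.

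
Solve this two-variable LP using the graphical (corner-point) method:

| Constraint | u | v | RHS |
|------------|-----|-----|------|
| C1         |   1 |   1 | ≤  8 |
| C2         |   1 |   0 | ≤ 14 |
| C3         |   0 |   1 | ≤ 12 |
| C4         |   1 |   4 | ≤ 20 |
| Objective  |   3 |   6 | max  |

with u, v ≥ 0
u = 4, v = 4, z = 36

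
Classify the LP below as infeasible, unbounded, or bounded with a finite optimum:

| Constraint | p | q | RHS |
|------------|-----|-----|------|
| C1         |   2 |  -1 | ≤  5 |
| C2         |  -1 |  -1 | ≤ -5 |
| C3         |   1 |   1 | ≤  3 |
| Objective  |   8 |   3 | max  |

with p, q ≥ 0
C3 requires p + q ≤ 3, while C2 (-p - q ≤ -5) is equivalent to p + q ≥ 5. Together they would need 5 ≤ p + q ≤ 3, which is impossible since 5 > 3. No point satisfies all constraints.

Infeasible — the constraint set is empty.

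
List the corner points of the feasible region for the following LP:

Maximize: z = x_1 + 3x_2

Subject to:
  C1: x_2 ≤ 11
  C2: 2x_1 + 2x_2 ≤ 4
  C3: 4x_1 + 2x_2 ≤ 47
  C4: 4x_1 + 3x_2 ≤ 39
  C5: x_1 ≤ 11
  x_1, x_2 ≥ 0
Each vertex is the intersection of two constraint boundaries that also satisfies all remaining constraints:
  x_1 = 0 and x_2 = 0 → (0, 0)
  2x_1 + 2x_2 = 4 and x_2 = 0 → (2, 0)
  2x_1 + 2x_2 = 4 and x_1 = 0 → (0, 2)

Vertices: (0, 0), (2, 0), (0, 2)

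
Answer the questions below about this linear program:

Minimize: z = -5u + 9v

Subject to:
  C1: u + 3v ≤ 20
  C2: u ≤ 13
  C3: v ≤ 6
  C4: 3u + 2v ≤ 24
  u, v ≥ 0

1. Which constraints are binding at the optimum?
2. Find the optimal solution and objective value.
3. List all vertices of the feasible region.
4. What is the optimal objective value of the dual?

1. C4, v ≥ 0
2. u = 8, v = 0, z = -40
3. (0, 0), (8, 0), (4.571, 5.143), (2, 6), (0, 6)
4. -40 (by strong duality, equal to the primal optimum)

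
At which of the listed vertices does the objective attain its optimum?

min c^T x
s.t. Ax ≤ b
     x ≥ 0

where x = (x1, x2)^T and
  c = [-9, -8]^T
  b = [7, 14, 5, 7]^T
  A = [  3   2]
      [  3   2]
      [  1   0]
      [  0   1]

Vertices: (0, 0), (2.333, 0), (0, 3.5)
(0, 3.5) with z = -28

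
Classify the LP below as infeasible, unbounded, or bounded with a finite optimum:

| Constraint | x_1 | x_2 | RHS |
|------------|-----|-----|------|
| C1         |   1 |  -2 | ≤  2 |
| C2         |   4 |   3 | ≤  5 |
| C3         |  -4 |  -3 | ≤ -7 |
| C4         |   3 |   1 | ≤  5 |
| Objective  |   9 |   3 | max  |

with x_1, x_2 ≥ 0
C2 requires 4x_1 + 3x_2 ≤ 5, while C3 (-4x_1 - 3x_2 ≤ -7) is equivalent to 4x_1 + 3x_2 ≥ 7. Together they would need 7 ≤ 4x_1 + 3x_2 ≤ 5, which is impossible since 7 > 5. No point satisfies all constraints.

The feasible region is empty; the LP is infeasible.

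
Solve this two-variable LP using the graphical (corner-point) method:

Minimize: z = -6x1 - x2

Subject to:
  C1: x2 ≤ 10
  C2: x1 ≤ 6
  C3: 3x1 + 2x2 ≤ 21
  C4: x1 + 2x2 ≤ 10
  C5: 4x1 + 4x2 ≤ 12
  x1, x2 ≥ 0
Each vertex is the intersection of two constraint boundaries that also satisfies all remaining constraints:
  x1 = 0 and x2 = 0 → (0, 0)
  4x1 + 4x2 = 12 and x2 = 0 → (3, 0)
  4x1 + 4x2 = 12 and x1 = 0 → (0, 3)

Evaluating z = -6x1 - x2 at each vertex:
  (0, 0): z = 0
  (3, 0): z = -18
  (0, 3): z = -3

The minimum is at (3, 0) with z = -18.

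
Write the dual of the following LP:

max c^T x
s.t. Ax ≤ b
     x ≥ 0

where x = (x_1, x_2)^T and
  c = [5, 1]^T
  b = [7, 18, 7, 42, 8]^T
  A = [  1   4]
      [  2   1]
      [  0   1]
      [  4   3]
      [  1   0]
Minimize: z = 7y1 + 18y2 + 7y3 + 42y4 + 8y5

Subject to:
  C1: -y1 - 2y2 - 4y4 - y5 ≤ -5
  C2: -4y1 - y2 - y3 - 3y4 ≤ -1
  y1, y2, y3, y4, y5 ≥ 0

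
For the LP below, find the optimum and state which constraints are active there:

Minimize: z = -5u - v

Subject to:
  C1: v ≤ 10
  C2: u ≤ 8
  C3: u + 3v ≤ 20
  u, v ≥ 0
Optimal: u = 8, v = 4
Binding: C2, C3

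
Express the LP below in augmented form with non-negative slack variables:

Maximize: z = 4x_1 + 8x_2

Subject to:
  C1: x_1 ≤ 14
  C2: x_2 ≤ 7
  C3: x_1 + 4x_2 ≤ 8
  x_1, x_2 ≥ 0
max z = 4x_1 + 8x_2

s.t.
  x_1 + s1 = 14
  x_2 + s2 = 7
  x_1 + 4x_2 + s3 = 8
  x_1, x_2, s1, s2, s3 ≥ 0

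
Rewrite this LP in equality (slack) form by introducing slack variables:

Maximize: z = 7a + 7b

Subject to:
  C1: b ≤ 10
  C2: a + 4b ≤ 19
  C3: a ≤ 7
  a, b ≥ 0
max z = 7a + 7b

s.t.
  b + s1 = 10
  a + 4b + s2 = 19
  a + s3 = 7
  a, b, s1, s2, s3 ≥ 0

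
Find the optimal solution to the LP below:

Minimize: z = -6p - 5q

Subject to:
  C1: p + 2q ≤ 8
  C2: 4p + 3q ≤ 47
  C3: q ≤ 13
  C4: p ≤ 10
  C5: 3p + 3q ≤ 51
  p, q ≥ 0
Each vertex is the intersection of two constraint boundaries that also satisfies all remaining constraints:
  p = 0 and q = 0 → (0, 0)
  p + 2q = 8 and q = 0 → (8, 0)
  p + 2q = 8 and p = 0 → (0, 4)

Evaluating z = -6p - 5q at each vertex:
  (0, 0): z = 0
  (8, 0): z = -48
  (0, 4): z = -20

The minimum is at (8, 0) with z = -48.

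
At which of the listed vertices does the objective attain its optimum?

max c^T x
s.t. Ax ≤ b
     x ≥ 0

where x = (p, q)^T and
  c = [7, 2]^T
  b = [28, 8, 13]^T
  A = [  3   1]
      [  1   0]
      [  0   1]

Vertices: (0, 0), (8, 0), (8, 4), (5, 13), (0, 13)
Evaluating z = 7p + 2q at each vertex:
  (0, 0): z = 0
  (8, 0): z = 56
  (8, 4): z = 64
  (5, 13): z = 61
  (0, 13): z = 26

The largest value is z = 64, attained at (8, 4).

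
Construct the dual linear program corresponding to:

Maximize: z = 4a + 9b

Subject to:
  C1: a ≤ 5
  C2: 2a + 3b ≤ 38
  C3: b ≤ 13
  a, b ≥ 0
Minimize: z = 5y1 + 38y2 + 13y3

Subject to:
  C1: -y1 - 2y2 ≤ -4
  C2: -3y2 - y3 ≤ -9
  y1, y2, y3 ≥ 0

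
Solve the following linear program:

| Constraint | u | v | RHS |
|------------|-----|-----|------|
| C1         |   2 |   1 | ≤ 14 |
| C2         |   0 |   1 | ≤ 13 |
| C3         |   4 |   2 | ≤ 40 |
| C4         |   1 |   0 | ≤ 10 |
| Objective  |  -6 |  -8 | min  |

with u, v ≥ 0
Each vertex is the intersection of two constraint boundaries that also satisfies all remaining constraints:
  u = 0 and v = 0 → (0, 0)
  2u + v = 14 and v = 0 → (7, 0)
  2u + v = 14 and v = 13 → (0.5, 13)
  v = 13 and u = 0 → (0, 13)

Evaluating z = -6u - 8v at each vertex:
  (0, 0): z = 0
  (7, 0): z = -42
  (0.5, 13): z = -107
  (0, 13): z = -104

The minimum is at (0.5, 13) with z = -107.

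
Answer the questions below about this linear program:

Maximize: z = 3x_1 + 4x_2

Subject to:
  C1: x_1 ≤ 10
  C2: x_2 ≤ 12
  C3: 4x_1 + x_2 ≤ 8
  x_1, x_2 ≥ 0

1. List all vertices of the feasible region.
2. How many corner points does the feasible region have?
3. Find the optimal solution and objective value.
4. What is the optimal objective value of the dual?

1. (0, 0), (2, 0), (0, 8)
2. 3
3. x_1 = 0, x_2 = 8, z = 32
4. 32 (by strong duality, equal to the primal optimum)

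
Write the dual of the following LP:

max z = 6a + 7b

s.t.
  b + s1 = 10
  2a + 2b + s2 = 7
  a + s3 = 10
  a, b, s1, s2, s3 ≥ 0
Minimize: z = 10y1 + 7y2 + 10y3

Subject to:
  C1: -2y2 - y3 ≤ -6
  C2: -y1 - 2y2 ≤ -7
  y1, y2, y3 ≥ 0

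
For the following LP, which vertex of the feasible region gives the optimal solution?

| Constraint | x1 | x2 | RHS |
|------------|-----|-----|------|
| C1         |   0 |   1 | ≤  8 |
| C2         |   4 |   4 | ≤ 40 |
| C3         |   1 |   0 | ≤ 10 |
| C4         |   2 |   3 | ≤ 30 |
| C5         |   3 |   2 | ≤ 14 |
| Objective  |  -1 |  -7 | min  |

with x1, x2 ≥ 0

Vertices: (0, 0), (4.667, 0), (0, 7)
Evaluating z = -x1 - 7x2 at each vertex:
  (0, 0): z = 0
  (4.667, 0): z = -4.667
  (0, 7): z = -49

The smallest value is z = -49, attained at (0, 7).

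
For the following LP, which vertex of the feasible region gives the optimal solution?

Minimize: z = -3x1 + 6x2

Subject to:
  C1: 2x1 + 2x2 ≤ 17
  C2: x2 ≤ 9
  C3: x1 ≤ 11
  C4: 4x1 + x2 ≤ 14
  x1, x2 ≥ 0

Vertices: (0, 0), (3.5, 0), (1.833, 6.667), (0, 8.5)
Evaluating z = -3x1 + 6x2 at each vertex:
  (0, 0): z = 0
  (3.5, 0): z = -10.5
  (1.833, 6.667): z = 34.5
  (0, 8.5): z = 51

The smallest value is z = -10.5, attained at (3.5, 0).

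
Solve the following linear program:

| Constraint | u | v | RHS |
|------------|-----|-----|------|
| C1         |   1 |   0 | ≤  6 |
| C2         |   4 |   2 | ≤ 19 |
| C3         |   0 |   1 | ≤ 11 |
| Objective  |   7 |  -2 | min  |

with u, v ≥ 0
Each vertex is the intersection of two constraint boundaries that also satisfies all remaining constraints:
  u = 0 and v = 0 → (0, 0)
  4u + 2v = 19 and v = 0 → (4.75, 0)
  4u + 2v = 19 and u = 0 → (0, 9.5)

Evaluating z = 7u - 2v at each vertex:
  (0, 0): z = 0
  (4.75, 0): z = 33.25
  (0, 9.5): z = -19

The minimum is at (0, 9.5) with z = -19.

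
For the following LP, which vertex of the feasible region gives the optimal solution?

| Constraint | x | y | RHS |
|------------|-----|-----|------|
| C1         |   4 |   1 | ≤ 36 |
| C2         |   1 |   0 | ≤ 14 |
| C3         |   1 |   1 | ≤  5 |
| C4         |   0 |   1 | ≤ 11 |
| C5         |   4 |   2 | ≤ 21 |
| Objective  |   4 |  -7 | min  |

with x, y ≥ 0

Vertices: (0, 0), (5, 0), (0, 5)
Evaluating z = 4x - 7y at each vertex:
  (0, 0): z = 0
  (5, 0): z = 20
  (0, 5): z = -35

The smallest value is z = -35, attained at (0, 5).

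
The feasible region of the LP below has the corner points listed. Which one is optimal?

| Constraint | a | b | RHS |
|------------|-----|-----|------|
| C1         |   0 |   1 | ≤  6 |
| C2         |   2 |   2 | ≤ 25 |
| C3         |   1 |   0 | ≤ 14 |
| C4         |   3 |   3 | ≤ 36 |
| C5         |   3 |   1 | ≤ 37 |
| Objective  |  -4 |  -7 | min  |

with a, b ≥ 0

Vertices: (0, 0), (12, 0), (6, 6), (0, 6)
Evaluating z = -4a - 7b at each vertex:
  (0, 0): z = 0
  (12, 0): z = -48
  (6, 6): z = -66
  (0, 6): z = -42

The smallest value is z = -66, attained at (6, 6).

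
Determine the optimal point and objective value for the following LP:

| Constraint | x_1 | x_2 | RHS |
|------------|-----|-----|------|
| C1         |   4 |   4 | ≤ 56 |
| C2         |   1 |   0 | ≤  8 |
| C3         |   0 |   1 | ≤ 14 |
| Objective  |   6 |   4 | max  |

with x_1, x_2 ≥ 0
Each vertex is the intersection of two constraint boundaries that also satisfies all remaining constraints:
  x_1 = 0 and x_2 = 0 → (0, 0)
  x_1 = 8 and x_2 = 0 → (8, 0)
  4x_1 + 4x_2 = 56 and x_1 = 8 → (8, 6)
  4x_1 + 4x_2 = 56 and x_2 = 14 → (0, 14)

Evaluating z = 6x_1 + 4x_2 at each vertex:
  (0, 0): z = 0
  (8, 0): z = 48
  (8, 6): z = 72
  (0, 14): z = 56

The maximum is at (8, 6) with z = 72.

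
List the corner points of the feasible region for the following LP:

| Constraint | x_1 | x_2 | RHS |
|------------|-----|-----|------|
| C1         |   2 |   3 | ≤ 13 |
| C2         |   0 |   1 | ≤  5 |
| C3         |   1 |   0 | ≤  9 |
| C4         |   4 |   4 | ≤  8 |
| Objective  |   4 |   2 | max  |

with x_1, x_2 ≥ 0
Each vertex is the intersection of two constraint boundaries that also satisfies all remaining constraints:
  x_1 = 0 and x_2 = 0 → (0, 0)
  4x_1 + 4x_2 = 8 and x_2 = 0 → (2, 0)
  4x_1 + 4x_2 = 8 and x_1 = 0 → (0, 2)

Vertices: (0, 0), (2, 0), (0, 2)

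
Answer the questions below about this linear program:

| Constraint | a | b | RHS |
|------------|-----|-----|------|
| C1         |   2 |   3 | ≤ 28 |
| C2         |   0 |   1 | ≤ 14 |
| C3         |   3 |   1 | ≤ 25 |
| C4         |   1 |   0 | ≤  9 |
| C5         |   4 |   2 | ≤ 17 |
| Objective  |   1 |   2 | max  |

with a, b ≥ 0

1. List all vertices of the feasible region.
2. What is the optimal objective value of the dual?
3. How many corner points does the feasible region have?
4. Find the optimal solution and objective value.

1. (0, 0), (4.25, 0), (0, 8.5)
2. 17 (by strong duality, equal to the primal optimum)
3. 3
4. a = 0, b = 8.5, z = 17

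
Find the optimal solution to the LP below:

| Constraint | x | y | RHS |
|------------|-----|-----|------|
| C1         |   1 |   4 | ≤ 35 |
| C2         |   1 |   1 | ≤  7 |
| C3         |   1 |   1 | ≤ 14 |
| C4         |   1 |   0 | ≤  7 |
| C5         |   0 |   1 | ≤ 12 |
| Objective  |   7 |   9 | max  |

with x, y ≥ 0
Each vertex is the intersection of two constraint boundaries that also satisfies all remaining constraints:
  x = 0 and y = 0 → (0, 0)
  x + y = 7 and x = 7 → (7, 0)
  x + y = 7 and x = 0 → (0, 7)

Evaluating z = 7x + 9y at each vertex:
  (0, 0): z = 0
  (7, 0): z = 49
  (0, 7): z = 63

The maximum is at (0, 7) with z = 63.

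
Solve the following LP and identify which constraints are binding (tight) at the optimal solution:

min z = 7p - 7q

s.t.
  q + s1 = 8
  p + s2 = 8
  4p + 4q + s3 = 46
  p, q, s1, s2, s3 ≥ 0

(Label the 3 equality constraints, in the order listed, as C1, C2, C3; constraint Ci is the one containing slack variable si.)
Optimal: p = 0, q = 8
Slack at optimum:
  C1: slack = 0 (binding)
  C2: slack = 8
  C3: slack = 14
  p ≥ 0: p = 0 (binding)
  q ≥ 0: q = 8
Binding constraints: C1, p ≥ 0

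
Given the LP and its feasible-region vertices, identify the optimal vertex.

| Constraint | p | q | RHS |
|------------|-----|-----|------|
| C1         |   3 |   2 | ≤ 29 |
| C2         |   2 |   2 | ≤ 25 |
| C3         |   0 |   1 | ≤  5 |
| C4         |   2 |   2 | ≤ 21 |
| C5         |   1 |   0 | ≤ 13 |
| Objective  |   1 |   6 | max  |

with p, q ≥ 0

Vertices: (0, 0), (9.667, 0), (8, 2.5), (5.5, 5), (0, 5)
(5.5, 5) with z = 35.5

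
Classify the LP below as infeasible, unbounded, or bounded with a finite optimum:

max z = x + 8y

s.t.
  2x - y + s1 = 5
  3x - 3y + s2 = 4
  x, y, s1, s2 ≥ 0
Feasible point: (0, 0) satisfies every constraint, so the LP is feasible.
Direction d = (0, 1): for each constraint row a, a·d ≤ 0 —
  (2)(0) + (-1)(1) = -1 ≤ 0
  (3)(0) + (-3)(1) = -3 ≤ 0
and d ≥ 0, so (0, 0) + t·d stays feasible for every t ≥ 0. Along this ray z = x + 8y changes by 8 per unit t, so z → +∞.

Unbounded — the objective can increase without bound over the feasible region.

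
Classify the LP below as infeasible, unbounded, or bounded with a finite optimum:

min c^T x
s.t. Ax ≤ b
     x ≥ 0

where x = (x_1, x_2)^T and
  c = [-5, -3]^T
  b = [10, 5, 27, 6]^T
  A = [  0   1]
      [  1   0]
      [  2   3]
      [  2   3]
The point (3, 0) satisfies every constraint, so the LP is feasible; the constraints give x_1 ≤ 5 and x_2 ≤ 10, which with x_1, x_2 ≥ 0 keep the feasible region inside a bounded box. A feasible, bounded LP attains a finite optimum at a vertex.

Evaluating z = -5x_1 - 3x_2 at each vertex:
  (0, 0): z = 0
  (3, 0): z = -15
  (0, 2): z = -6

Bounded optimum: z* = -15 at (3, 0).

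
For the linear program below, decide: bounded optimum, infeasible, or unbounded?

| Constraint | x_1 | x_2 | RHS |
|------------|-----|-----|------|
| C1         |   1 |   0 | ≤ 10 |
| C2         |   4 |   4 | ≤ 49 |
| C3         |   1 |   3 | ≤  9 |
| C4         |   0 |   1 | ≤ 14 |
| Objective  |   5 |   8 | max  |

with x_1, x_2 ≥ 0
The point (9, 0) satisfies every constraint, so the LP is feasible; the constraints give x_1 ≤ 10 and x_2 ≤ 14, which with x_1, x_2 ≥ 0 keep the feasible region inside a bounded box. A feasible, bounded LP attains a finite optimum at a vertex.

Evaluating z = 5x_1 + 8x_2 at each vertex:
  (0, 0): z = 0
  (9, 0): z = 45
  (0, 3): z = 24

Feasible with finite optimum z* = 45 at (9, 0).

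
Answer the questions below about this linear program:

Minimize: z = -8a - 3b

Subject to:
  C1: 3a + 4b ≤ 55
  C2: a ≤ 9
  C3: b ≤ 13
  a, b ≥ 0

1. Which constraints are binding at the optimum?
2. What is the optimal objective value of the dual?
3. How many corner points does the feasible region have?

1. C1, C2
2. -93 (by strong duality, equal to the primal optimum)
3. 5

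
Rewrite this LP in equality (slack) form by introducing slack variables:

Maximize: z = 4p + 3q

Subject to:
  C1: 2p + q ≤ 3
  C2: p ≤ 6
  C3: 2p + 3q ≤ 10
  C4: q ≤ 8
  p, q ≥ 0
max z = 4p + 3q

s.t.
  2p + q + s1 = 3
  p + s2 = 6
  2p + 3q + s3 = 10
  q + s4 = 8
  p, q, s1, s2, s3, s4 ≥ 0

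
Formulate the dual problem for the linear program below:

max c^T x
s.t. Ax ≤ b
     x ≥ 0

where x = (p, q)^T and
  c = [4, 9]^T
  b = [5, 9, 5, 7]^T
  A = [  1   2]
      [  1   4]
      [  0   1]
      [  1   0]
Minimize: z = 5y1 + 9y2 + 5y3 + 7y4

Subject to:
  C1: -y1 - y2 - y4 ≤ -4
  C2: -2y1 - 4y2 - y3 ≤ -9
  y1, y2, y3, y4 ≥ 0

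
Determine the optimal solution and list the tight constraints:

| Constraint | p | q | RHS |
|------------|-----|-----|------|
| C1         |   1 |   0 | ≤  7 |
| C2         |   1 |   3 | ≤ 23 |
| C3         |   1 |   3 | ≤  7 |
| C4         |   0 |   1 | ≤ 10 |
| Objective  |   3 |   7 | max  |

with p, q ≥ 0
Optimal: p = 7, q = 0
Slack at optimum:
  C1: slack = 0 (binding)
  C2: slack = 16
  C3: slack = 0 (binding)
  C4: slack = 10
  p ≥ 0: p = 7
  q ≥ 0: q = 0 (binding)
Binding constraints: C1, C3, q ≥ 0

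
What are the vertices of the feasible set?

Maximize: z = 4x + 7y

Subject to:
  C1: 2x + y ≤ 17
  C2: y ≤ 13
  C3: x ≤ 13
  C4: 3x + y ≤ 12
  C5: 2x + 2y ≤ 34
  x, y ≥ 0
Each vertex is the intersection of two constraint boundaries that also satisfies all remaining constraints:
  x = 0 and y = 0 → (0, 0)
  3x + y = 12 and y = 0 → (4, 0)
  3x + y = 12 and x = 0 → (0, 12)

Vertices: (0, 0), (4, 0), (0, 12)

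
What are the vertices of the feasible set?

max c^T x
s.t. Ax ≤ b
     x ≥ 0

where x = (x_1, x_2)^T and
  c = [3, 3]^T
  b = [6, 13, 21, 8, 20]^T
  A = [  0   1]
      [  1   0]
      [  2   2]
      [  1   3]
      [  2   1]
Each vertex is the intersection of two constraint boundaries that also satisfies all remaining constraints:
  x_1 = 0 and x_2 = 0 → (0, 0)
  x_1 + 3x_2 = 8 and x_2 = 0 → (8, 0)
  x_1 + 3x_2 = 8 and x_1 = 0 → (0, 2.667)

Vertices: (0, 0), (8, 0), (0, 2.667)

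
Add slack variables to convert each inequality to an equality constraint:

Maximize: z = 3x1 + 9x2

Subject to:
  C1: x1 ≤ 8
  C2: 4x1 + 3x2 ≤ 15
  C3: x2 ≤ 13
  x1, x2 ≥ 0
max z = 3x1 + 9x2

s.t.
  x1 + s1 = 8
  4x1 + 3x2 + s2 = 15
  x2 + s3 = 13
  x1, x2, s1, s2, s3 ≥ 0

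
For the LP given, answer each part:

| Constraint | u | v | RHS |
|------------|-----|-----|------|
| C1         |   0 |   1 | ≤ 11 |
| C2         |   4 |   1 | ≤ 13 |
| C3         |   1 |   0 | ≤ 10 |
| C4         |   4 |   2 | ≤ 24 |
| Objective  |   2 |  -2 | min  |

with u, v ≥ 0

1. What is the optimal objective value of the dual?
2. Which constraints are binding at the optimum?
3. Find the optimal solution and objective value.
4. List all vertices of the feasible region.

1. -22 (by strong duality, equal to the primal optimum)
2. C1, u ≥ 0
3. u = 0, v = 11, z = -22
4. (0, 0), (3.25, 0), (0.5, 11), (0, 11)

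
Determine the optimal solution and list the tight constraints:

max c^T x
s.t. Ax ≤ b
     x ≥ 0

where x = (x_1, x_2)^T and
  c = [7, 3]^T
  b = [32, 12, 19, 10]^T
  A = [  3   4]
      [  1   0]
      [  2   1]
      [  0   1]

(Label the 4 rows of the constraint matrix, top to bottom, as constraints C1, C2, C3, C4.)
Optimal: x_1 = 9.5, x_2 = 0
Slack at optimum:
  C1: slack = 3.5
  C2: slack = 2.5
  C3: slack = 0 (binding)
  C4: slack = 10
  x_1 ≥ 0: x_1 = 9.5
  x_2 ≥ 0: x_2 = 0 (binding)
Binding constraints: C3, x_2 ≥ 0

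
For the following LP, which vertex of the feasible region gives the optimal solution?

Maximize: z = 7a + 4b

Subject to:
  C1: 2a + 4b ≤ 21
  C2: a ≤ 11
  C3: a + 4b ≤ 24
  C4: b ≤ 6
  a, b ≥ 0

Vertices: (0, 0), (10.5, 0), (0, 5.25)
(10.5, 0) with z = 73.5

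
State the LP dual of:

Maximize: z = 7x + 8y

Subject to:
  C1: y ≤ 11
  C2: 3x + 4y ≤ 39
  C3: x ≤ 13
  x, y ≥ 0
Minimize: z = 11y1 + 39y2 + 13y3

Subject to:
  C1: -3y2 - y3 ≤ -7
  C2: -y1 - 4y2 ≤ -8
  y1, y2, y3 ≥ 0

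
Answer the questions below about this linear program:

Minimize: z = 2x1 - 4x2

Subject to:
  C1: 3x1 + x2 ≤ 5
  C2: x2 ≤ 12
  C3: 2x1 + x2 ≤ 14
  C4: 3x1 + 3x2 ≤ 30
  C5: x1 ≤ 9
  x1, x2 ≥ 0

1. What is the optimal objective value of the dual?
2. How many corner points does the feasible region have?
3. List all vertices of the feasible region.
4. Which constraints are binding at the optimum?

1. -20 (by strong duality, equal to the primal optimum)
2. 3
3. (0, 0), (1.667, 0), (0, 5)
4. C1, x1 ≥ 0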